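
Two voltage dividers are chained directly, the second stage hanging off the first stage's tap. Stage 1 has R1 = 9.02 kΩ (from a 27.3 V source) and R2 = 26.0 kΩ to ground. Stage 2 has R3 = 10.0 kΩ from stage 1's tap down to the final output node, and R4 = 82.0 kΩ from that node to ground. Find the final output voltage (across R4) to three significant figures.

Stage 2 presents R3+R4 = 92.00 kΩ as a load on stage 1's tap.
Stage 1's lower leg becomes R2‖(R3+R4) = 20.27 kΩ, so V_mid = 27.3 × 20.27/29.29 = 18.89 V.
Stage 2 is itself unloaded: V_out = V_mid × R4/(R3+R4) = 18.89 × 82.0/92.00 = 16.8 V.

V_out ≈ 16.8 V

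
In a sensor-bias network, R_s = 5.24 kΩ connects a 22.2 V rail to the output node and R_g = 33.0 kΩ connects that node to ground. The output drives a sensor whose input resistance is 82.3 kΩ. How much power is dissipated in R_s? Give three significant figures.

P ≈ 3.11 mW

Total resistance from the source is R_s + (R_g‖R_L) = 28.80 kΩ, so I = 22.2/28.80 kΩ = 0.7710 mA.
P = I²·R_s = (0.7710 mA)² × 5.24 kΩ = 3.11 mW.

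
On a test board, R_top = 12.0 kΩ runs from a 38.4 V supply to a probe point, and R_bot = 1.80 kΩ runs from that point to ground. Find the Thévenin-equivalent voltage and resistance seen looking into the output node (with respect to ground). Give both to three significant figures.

V_th = 5.01 V, R_th = 1.57 kΩ

V_th is the open-circuit tap voltage: 38.4 × 1.80/(12.0 + 1.80) = 5.01 V.
With the supply zeroed, R_top and R_bot appear in parallel from the tap: R_th = R_top‖R_bot = (12.0 × 1.80)/13.80 = 1.57 kΩ.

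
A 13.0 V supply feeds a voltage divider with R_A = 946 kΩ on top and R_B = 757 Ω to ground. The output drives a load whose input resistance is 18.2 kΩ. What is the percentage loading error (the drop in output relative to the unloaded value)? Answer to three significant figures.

The divider's output (Thévenin) resistance is R_A‖R_B = 756.4 Ω.
Fractional drop under load = R_th/(R_th + R_L) = 756.4 / (756.4 + 18200) = 0.03990.
So the output falls by 3.99 %.

3.99 %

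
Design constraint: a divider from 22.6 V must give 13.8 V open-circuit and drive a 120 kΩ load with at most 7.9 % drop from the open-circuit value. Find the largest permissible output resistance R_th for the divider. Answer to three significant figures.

R_th ≤ 10.3 kΩ

Loading drop = R_th/(R_th + R_L) ≤ 0.0790, so R_th ≤ R_L · ε/(1−ε) = 120 kΩ × 0.0790/0.9210 = 10.3 kΩ.
(Any R1, R2 with R2/(R1+R2) = 0.611 and R1‖R2 ≤ 10.3 kΩ will meet the spec.)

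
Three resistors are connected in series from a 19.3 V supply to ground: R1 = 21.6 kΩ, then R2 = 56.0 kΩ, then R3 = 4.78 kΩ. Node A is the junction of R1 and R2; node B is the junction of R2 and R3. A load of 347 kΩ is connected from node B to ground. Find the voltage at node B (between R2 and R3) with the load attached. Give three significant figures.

At node B, R3 is in parallel with the load: R3‖R_L = 4.715 kΩ.
Below node A the resistance is R2 + (R3‖R_L) = 60.72 kΩ, so V_A = 19.3 × 60.72/82.32 = 14.24 V.
Then V_B = V_A × (R3‖R_L)/(R2 + R3‖R_L) = 14.24 × 4.715/60.72 = 1.11 V.

V ≈ 1.11 V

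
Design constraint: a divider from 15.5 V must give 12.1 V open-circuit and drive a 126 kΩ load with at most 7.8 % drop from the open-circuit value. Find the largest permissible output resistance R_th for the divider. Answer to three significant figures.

R_th ≤ 10.7 kΩ

Loading drop = R_th/(R_th + R_L) ≤ 0.0780, so R_th ≤ R_L · ε/(1−ε) = 126 kΩ × 0.0780/0.9220 = 10.7 kΩ.
(Any R1, R2 with R2/(R1+R2) = 0.781 and R1‖R2 ≤ 10.7 kΩ will meet the spec.)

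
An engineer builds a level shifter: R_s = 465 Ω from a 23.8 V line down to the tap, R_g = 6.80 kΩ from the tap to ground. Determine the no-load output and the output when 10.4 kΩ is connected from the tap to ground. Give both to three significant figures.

Unloaded: 22.3 V; loaded: 21.4 V

Open-circuit: V = 23.8 × 6800/(465 + 6800) = 22.3 V.
With the load, R_g becomes R_g‖R_L = 4112 Ω, so V = 23.8 × 4112/4577 = 21.4 V.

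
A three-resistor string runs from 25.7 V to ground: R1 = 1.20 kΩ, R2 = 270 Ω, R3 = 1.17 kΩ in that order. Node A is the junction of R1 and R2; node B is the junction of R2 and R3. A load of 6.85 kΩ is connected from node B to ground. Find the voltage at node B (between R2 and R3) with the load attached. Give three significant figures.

V ≈ 10.4 V

At node B, R3 is in parallel with the load: R3‖R_L = 999.3 Ω.
Below node A the resistance is R2 + (R3‖R_L) = 1269 Ω, so V_A = 25.7 × 1269/2469 = 13.21 V.
Then V_B = V_A × (R3‖R_L)/(R2 + R3‖R_L) = 13.21 × 999.3/1269 = 10.4 V.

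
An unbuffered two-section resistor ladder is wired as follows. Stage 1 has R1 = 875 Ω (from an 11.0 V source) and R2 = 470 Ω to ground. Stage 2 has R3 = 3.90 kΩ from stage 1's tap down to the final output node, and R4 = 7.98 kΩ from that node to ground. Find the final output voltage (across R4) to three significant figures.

V_out ≈ 2.52 V

Stage 2 presents R3+R4 = 11880 Ω as a load on stage 1's tap.
Stage 1's lower leg becomes R2‖(R3+R4) = 452.1 Ω, so V_mid = 11.0 × 452.1/1327 = 3.747 V.
Stage 2 is itself unloaded: V_out = V_mid × R4/(R3+R4) = 3.747 × 7980/11880 = 2.52 V.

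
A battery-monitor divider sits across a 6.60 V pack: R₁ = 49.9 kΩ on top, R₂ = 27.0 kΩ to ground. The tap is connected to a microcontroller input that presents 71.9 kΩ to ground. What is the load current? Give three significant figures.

I_L ≈ 0.0259 mA

R₂‖R_L = 19.63 kΩ; V_out = 6.60 × 19.63/69.53 = 1.863 V.
I_L = V_out / R_L = 1.863 / 71.9 kΩ = 0.0259 mA.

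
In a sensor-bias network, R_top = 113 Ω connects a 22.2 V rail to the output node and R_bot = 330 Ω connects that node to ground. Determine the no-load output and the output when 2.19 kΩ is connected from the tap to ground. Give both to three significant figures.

Open-circuit: V = 22.2 × 330/(113 + 330) = 16.5 V.
With the load, R_bot becomes R_bot‖R_L = 286.8 Ω, so V = 22.2 × 286.8/399.8 = 15.9 V.

Unloaded: 16.5 V; loaded: 15.9 V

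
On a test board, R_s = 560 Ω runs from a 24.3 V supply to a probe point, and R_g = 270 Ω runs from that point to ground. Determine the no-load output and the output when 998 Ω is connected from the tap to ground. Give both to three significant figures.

Open-circuit: V = 24.3 × 270/(560 + 270) = 7.90 V.
With the load, R_g becomes R_g‖R_L = 212.5 Ω, so V = 24.3 × 212.5/772.5 = 6.68 V.

Unloaded: 7.90 V; loaded: 6.68 V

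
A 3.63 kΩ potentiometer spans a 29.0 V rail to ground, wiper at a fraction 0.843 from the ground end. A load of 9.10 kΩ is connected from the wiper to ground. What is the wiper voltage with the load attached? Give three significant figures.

V ≈ 23.2 V

The wiper splits the pot into (1−α)R = 569.9 Ω above and αR = 3060 Ω below.
Lower section ‖ load = 2290 Ω.
V_wiper = 29.0 × 2290/(569.9 + 2290) = 23.2 V.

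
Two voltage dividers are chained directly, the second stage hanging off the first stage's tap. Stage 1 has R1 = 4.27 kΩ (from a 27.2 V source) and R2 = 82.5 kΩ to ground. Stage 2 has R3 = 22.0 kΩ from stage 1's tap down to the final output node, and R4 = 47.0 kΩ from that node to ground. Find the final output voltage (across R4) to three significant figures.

V_out ≈ 16.6 V

Stage 2 presents R3+R4 = 69.00 kΩ as a load on stage 1's tap.
Stage 1's lower leg becomes R2‖(R3+R4) = 37.57 kΩ, so V_mid = 27.2 × 37.57/41.84 = 24.42 V.
Stage 2 is itself unloaded: V_out = V_mid × R4/(R3+R4) = 24.42 × 47.0/69.00 = 16.6 V.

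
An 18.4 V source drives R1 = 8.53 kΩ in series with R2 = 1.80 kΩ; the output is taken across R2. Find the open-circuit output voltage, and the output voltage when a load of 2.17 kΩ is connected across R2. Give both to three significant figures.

Unloaded: 3.21 V; loaded: 1.90 V

Open-circuit: V = 18.4 × 1.80/(8.53 + 1.80) = 3.21 V.
With the load, R2 becomes R2‖R_L = 0.9839 kΩ, so V = 18.4 × 0.9839/9.514 = 1.90 V.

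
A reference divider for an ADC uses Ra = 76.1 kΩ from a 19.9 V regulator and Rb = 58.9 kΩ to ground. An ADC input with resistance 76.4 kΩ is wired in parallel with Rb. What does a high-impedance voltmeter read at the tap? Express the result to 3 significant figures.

The load sits in parallel with Rb: Rb‖R_L = (58.9 × 76.4) / (58.9 + 76.4) = 33.26 kΩ.
V_out = 19.9 × 33.26 / (76.1 + 33.26) = 19.9 × 33.26/109.4 = 6.05 V.

V_out ≈ 6.05 V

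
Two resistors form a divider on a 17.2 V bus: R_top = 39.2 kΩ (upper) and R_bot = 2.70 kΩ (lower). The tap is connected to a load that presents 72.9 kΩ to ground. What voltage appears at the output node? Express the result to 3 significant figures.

V_out ≈ 1.07 V

The load sits in parallel with R_bot: R_bot‖R_L = (2.70 × 72.9) / (2.70 + 72.9) = 2.604 kΩ.
V_out = 17.2 × 2.604 / (39.2 + 2.604) = 17.2 × 2.604/41.80 = 1.07 V.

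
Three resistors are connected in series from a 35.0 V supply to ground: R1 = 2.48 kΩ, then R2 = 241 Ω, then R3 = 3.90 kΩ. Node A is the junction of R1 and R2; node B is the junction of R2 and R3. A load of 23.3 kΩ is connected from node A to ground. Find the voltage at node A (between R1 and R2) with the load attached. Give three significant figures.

V ≈ 20.5 V

Below node A the series string R2+R3 = 4141 Ω sits in parallel with the 23300 Ω load: 3516 Ω.
V_A = 35.0 × 3516/(2480 + 3516) = 20.5 V.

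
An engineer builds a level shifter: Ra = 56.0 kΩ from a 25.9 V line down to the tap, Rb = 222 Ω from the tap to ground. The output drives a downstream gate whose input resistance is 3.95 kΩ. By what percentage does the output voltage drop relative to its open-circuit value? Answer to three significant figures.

5.30 %

The divider's output (Thévenin) resistance is Ra‖Rb = 221.1 Ω.
Fractional drop under load = R_th/(R_th + R_L) = 221.1 / (221.1 + 3950) = 0.05301.
So the output falls by 5.30 %.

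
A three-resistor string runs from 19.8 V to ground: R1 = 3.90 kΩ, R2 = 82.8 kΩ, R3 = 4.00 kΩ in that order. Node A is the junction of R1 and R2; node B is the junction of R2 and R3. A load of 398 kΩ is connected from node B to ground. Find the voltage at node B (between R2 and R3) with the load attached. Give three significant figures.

V ≈ 0.865 V

At node B, R3 is in parallel with the load: R3‖R_L = 3.960 kΩ.
Below node A the resistance is R2 + (R3‖R_L) = 86.76 kΩ, so V_A = 19.8 × 86.76/90.66 = 18.95 V.
Then V_B = V_A × (R3‖R_L)/(R2 + R3‖R_L) = 18.95 × 3.960/86.76 = 0.865 V.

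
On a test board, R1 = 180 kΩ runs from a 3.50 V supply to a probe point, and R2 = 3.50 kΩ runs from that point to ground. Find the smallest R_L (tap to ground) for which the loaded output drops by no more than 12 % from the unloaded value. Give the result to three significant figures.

Output resistance R_th = R1‖R2 = (180 × 3.50)/183.5 = 3.433 kΩ.
The fractional drop is R_th/(R_th + R_L); requiring this ≤ 0.120 gives R_L ≥ R_th(1/0.120 − 1) = 3.433 × 7.333 = 25.2 kΩ.

R_L(min) ≈ 25.2 kΩ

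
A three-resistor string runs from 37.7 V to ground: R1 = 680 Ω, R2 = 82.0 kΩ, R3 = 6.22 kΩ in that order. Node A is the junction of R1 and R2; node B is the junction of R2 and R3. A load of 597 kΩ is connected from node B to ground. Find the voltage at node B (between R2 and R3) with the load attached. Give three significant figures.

At node B, R3 is in parallel with the load: R3‖R_L = 6156 Ω.
Below node A the resistance is R2 + (R3‖R_L) = 88160 Ω, so V_A = 37.7 × 88160/88840 = 37.41 V.
Then V_B = V_A × (R3‖R_L)/(R2 + R3‖R_L) = 37.41 × 6156/88160 = 2.61 V.

V ≈ 2.61 V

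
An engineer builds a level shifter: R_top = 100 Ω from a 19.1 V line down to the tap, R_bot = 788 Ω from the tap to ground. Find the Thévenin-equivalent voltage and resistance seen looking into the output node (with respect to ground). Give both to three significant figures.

V_th is the open-circuit tap voltage: 19.1 × 788/(100 + 788) = 16.9 V.
With the supply zeroed, R_top and R_bot appear in parallel from the tap: R_th = R_top‖R_bot = (100 × 788)/888.0 = 88.7 Ω.

V_th = 16.9 V, R_th = 88.7 Ω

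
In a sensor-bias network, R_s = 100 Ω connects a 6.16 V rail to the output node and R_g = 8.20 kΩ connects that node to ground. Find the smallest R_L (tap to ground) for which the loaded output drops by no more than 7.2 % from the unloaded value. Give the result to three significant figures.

R_L(min) ≈ 1.27 kΩ

Output resistance R_th = R_s‖R_g = (100 × 8200)/8300 = 98.80 Ω.
The fractional drop is R_th/(R_th + R_L); requiring this ≤ 0.0720 gives R_L ≥ R_th(1/0.0720 − 1) = 98.80 × 12.89 = 1.27 kΩ.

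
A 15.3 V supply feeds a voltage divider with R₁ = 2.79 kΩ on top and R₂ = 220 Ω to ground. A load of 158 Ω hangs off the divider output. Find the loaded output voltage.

V_out ≈ 0.488 V

The load sits in parallel with R₂: R₂‖R_L = (220 × 158) / (220 + 158) = 91.96 Ω.
V_out = 15.3 × 91.96 / (2790 + 91.96) = 15.3 × 91.96/2882 = 0.488 V.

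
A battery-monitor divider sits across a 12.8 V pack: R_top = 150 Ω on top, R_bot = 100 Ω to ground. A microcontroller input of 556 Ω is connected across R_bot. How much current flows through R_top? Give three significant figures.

I ≈ 54.5 mA

R_bot‖R_L = 84.76 Ω, so the source sees R_top + R_bot‖R_L = 234.8 Ω.
I = 12.8 V / 234.8 Ω = 54.5 mA.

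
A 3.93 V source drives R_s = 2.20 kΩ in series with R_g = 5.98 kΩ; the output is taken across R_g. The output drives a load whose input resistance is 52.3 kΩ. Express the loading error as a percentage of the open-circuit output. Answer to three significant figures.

The divider's output (Thévenin) resistance is R_s‖R_g = 1.608 kΩ.
Fractional drop under load = R_th/(R_th + R_L) = 1.608 / (1.608 + 52.3) = 0.02983.
So the output falls by 2.98 %.

2.98 %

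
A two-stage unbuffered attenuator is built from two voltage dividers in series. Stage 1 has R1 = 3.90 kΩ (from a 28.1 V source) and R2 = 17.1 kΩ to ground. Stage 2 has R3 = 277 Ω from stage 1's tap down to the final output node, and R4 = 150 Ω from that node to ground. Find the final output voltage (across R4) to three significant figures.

Stage 2 presents R3+R4 = 427.0 Ω as a load on stage 1's tap.
Stage 1's lower leg becomes R2‖(R3+R4) = 416.6 Ω, so V_mid = 28.1 × 416.6/4317 = 2.712 V.
Stage 2 is itself unloaded: V_out = V_mid × R4/(R3+R4) = 2.712 × 150/427.0 = 0.953 V.

V_out ≈ 0.953 V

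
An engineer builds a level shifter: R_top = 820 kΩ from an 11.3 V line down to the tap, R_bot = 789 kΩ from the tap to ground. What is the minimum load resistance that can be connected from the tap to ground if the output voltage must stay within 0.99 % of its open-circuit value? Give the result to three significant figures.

R_L(min) ≈ 40.2 MΩ

Output resistance R_th = R_top‖R_bot = (820 × 789)/1609 = 402.1 kΩ.
The fractional drop is R_th/(R_th + R_L); requiring this ≤ 0.00990 gives R_L ≥ R_th(1/0.00990 − 1) = 402.1 × 100.0 = 40.2 MΩ.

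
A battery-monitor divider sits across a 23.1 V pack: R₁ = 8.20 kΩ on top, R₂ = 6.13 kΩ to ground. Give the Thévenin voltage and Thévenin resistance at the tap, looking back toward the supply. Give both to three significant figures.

V_th = 9.88 V, R_th = 3.51 kΩ

V_th is the open-circuit tap voltage: 23.1 × 6.13/(8.20 + 6.13) = 9.88 V.
With the supply zeroed, R₁ and R₂ appear in parallel from the tap: R_th = R₁‖R₂ = (8.20 × 6.13)/14.33 = 3.51 kΩ.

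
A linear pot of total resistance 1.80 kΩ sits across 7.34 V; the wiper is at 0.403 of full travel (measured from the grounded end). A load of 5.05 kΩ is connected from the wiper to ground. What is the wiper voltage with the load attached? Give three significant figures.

V ≈ 2.72 V

The wiper splits the pot into (1−α)R = 1075 Ω above and αR = 725.4 Ω below.
Lower section ‖ load = 634.3 Ω.
V_wiper = 7.34 × 634.3/(1075 + 634.3) = 2.72 V.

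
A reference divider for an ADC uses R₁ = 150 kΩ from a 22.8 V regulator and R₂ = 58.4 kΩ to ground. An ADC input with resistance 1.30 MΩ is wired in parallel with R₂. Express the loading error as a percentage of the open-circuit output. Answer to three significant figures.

3.13 %

The divider's output (Thévenin) resistance is R₁‖R₂ = 42.03 kΩ.
Fractional drop under load = R_th/(R_th + R_L) = 42.03 / (42.03 + 1300) = 0.03132.
So the output falls by 3.13 %.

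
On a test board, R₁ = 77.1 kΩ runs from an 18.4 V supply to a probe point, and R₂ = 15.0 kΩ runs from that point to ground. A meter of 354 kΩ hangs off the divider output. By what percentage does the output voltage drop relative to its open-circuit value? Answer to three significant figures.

3.43 %

The divider's output (Thévenin) resistance is R₁‖R₂ = 12.56 kΩ.
Fractional drop under load = R_th/(R_th + R_L) = 12.56 / (12.56 + 354) = 0.03426.
So the output falls by 3.43 %.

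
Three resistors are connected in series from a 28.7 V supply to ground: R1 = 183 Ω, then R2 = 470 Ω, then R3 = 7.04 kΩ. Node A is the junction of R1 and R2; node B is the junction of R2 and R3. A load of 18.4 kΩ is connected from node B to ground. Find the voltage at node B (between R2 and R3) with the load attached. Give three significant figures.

At node B, R3 is in parallel with the load: R3‖R_L = 5092 Ω.
Below node A the resistance is R2 + (R3‖R_L) = 5562 Ω, so V_A = 28.7 × 5562/5745 = 27.79 V.
Then V_B = V_A × (R3‖R_L)/(R2 + R3‖R_L) = 27.79 × 5092/5562 = 25.4 V.

V ≈ 25.4 V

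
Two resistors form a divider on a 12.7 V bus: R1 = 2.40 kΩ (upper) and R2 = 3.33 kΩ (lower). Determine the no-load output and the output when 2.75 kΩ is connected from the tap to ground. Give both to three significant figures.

Unloaded: 7.38 V; loaded: 4.90 V

Open-circuit: V = 12.7 × 3.33/(2.40 + 3.33) = 7.38 V.
With the load, R2 becomes R2‖R_L = 1.506 kΩ, so V = 12.7 × 1.506/3.906 = 4.90 V.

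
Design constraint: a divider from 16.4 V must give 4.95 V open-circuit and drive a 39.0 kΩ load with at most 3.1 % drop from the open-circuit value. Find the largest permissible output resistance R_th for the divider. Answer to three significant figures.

Loading drop = R_th/(R_th + R_L) ≤ 0.0310, so R_th ≤ R_L · ε/(1−ε) = 39.0 kΩ × 0.0310/0.9690 = 1.25 kΩ.
(Any R1, R2 with R2/(R1+R2) = 0.302 and R1‖R2 ≤ 1.25 kΩ will meet the spec.)

R_th ≤ 1.25 kΩ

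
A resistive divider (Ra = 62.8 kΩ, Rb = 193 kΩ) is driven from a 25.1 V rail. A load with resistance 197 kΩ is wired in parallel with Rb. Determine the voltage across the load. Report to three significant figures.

V_out ≈ 15.3 V

The load sits in parallel with Rb: Rb‖R_L = (193 × 197) / (193 + 197) = 97.49 kΩ.
V_out = 25.1 × 97.49 / (62.8 + 97.49) = 25.1 × 97.49/160.3 = 15.3 V.
(Unloaded it would have been 18.9 V.)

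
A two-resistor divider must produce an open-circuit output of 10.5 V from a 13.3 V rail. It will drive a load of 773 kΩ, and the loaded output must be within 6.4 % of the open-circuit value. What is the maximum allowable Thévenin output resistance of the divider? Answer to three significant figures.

R_th ≤ 52.9 kΩ

Loading drop = R_th/(R_th + R_L) ≤ 0.0640, so R_th ≤ R_L · ε/(1−ε) = 773 kΩ × 0.0640/0.9360 = 52.9 kΩ.
(Any R1, R2 with R2/(R1+R2) = 0.789 and R1‖R2 ≤ 52.9 kΩ will meet the spec.)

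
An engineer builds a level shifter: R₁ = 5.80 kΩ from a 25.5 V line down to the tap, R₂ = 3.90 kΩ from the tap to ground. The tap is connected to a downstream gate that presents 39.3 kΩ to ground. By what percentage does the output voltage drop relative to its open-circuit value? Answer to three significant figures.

The divider's output (Thévenin) resistance is R₁‖R₂ = 2.332 kΩ.
Fractional drop under load = R_th/(R_th + R_L) = 2.332 / (2.332 + 39.3) = 0.05601.
So the output falls by 5.60 %.

5.60 %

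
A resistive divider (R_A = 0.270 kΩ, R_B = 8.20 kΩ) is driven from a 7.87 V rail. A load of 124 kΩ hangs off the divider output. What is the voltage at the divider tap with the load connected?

The load sits in parallel with R_B: R_B‖R_L = (8200 × 124000) / (8200 + 124000) = 7691 Ω.
V_out = 7.87 × 7691 / (270 + 7691) = 7.87 × 7691/7961 = 7.60 V.
(Unloaded it would have been 7.62 V.)

V_out ≈ 7.60 V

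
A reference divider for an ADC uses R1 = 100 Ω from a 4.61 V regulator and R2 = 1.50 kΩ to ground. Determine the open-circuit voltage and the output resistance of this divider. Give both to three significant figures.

V_th = 4.32 V, R_th = 93.8 Ω

V_th is the open-circuit tap voltage: 4.61 × 1500/(100 + 1500) = 4.32 V.
With the supply zeroed, R1 and R2 appear in parallel from the tap: R_th = R1‖R2 = (100 × 1500)/1600 = 93.8 Ω.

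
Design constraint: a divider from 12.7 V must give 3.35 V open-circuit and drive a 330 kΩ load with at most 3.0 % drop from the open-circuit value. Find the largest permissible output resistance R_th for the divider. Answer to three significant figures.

R_th ≤ 10.2 kΩ

Loading drop = R_th/(R_th + R_L) ≤ 0.0300, so R_th ≤ R_L · ε/(1−ε) = 330 kΩ × 0.0300/0.9700 = 10.2 kΩ.
(Any R1, R2 with R2/(R1+R2) = 0.264 and R1‖R2 ≤ 10.2 kΩ will meet the spec.)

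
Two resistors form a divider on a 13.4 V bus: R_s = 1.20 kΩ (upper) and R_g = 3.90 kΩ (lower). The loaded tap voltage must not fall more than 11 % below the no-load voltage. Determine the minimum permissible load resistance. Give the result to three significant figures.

R_L(min) ≈ 7.42 kΩ

Output resistance R_th = R_s‖R_g = (1200 × 3900)/5100 = 917.6 Ω.
The fractional drop is R_th/(R_th + R_L); requiring this ≤ 0.110 gives R_L ≥ R_th(1/0.110 − 1) = 917.6 × 8.091 = 7.42 kΩ.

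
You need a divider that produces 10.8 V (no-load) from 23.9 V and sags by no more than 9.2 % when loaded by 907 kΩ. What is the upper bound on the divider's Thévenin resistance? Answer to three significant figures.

Loading drop = R_th/(R_th + R_L) ≤ 0.0920, so R_th ≤ R_L · ε/(1−ε) = 907 kΩ × 0.0920/0.9080 = 91.9 kΩ.

R_th ≤ 91.9 kΩ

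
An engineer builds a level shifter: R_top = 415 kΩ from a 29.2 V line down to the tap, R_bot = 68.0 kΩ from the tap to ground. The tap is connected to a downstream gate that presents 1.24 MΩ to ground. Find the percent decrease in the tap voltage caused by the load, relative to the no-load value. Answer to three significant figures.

4.50 %

The divider's output (Thévenin) resistance is R_top‖R_bot = 58.43 kΩ.
Fractional drop under load = R_th/(R_th + R_L) = 58.43 / (58.43 + 1240) = 0.04500.
So the output falls by 4.50 %.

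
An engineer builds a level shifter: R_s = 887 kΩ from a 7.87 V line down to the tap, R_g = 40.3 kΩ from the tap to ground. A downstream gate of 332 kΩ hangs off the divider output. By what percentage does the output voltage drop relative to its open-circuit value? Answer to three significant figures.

Unloaded V = 7.87 × 40.3/927.3 = 0.34203 V.
Loaded: R_g‖R_L = 35.94 kΩ, giving V = 7.87 × 35.94/922.9 = 0.30644 V.
Drop = (0.34203 − 0.30644) / 0.34203 = 10.4 %.

10.4 %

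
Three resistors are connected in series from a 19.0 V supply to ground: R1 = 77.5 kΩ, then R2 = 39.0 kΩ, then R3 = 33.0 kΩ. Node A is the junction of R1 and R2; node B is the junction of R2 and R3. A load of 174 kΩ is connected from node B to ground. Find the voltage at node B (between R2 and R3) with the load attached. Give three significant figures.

V ≈ 3.65 V

At node B, R3 is in parallel with the load: R3‖R_L = 27.74 kΩ.
Below node A the resistance is R2 + (R3‖R_L) = 66.74 kΩ, so V_A = 19.0 × 66.74/144.2 = 8.791 V.
Then V_B = V_A × (R3‖R_L)/(R2 + R3‖R_L) = 8.791 × 27.74/66.74 = 3.65 V.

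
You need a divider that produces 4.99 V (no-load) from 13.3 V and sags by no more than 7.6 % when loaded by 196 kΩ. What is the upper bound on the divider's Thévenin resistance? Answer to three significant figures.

Loading drop = R_th/(R_th + R_L) ≤ 0.0760, so R_th ≤ R_L · ε/(1−ε) = 196 kΩ × 0.0760/0.9240 = 16.1 kΩ.

R_th ≤ 16.1 kΩ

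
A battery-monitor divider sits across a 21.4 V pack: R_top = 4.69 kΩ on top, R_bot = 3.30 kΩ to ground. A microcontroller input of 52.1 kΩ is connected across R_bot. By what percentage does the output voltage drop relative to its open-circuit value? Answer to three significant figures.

The divider's output (Thévenin) resistance is R_top‖R_bot = 1.937 kΩ.
Fractional drop under load = R_th/(R_th + R_L) = 1.937 / (1.937 + 52.1) = 0.03585.
So the output falls by 3.58 %.

3.58 %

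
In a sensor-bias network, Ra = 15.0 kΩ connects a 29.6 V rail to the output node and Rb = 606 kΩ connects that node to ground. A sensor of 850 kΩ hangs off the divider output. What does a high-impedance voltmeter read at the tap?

The load sits in parallel with Rb: Rb‖R_L = (606 × 850) / (606 + 850) = 353.8 kΩ.
V_out = 29.6 × 353.8 / (15.0 + 353.8) = 29.6 × 353.8/368.8 = 28.4 V.
(Unloaded it would have been 28.9 V.)

V_out ≈ 28.4 V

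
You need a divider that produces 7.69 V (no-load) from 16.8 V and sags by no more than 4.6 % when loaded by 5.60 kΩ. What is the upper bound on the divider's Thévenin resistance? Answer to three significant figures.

R_th ≤ 270 Ω

Loading drop = R_th/(R_th + R_L) ≤ 0.0460, so R_th ≤ R_L · ε/(1−ε) = 5.60 kΩ × 0.0460/0.9540 = 270 Ω.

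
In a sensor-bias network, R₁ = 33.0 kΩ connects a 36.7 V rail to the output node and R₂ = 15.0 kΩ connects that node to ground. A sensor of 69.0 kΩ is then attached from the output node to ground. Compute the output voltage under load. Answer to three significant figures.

The load sits in parallel with R₂: R₂‖R_L = (15.0 × 69.0) / (15.0 + 69.0) = 12.32 kΩ.
V_out = 36.7 × 12.32 / (33.0 + 12.32) = 36.7 × 12.32/45.32 = 9.98 V.

V_out ≈ 9.98 V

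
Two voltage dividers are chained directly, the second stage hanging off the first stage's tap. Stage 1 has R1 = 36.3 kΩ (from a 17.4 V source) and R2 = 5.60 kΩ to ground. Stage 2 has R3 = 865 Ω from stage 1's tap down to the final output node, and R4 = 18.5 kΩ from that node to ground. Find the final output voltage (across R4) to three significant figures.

Stage 2 presents R3+R4 = 19360 Ω as a load on stage 1's tap.
Stage 1's lower leg becomes R2‖(R3+R4) = 4344 Ω, so V_mid = 17.4 × 4344/40640 = 1.860 V.
Stage 2 is itself unloaded: V_out = V_mid × R4/(R3+R4) = 1.860 × 18500/19360 = 1.78 V.

V_out ≈ 1.78 V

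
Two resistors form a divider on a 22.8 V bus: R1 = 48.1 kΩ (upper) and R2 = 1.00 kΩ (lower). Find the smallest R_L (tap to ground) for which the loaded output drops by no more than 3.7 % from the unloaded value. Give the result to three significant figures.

R_L(min) ≈ 25.5 kΩ

Output resistance R_th = R1‖R2 = (48100 × 1000)/49100 = 979.6 Ω.
The fractional drop is R_th/(R_th + R_L); requiring this ≤ 0.0370 gives R_L ≥ R_th(1/0.0370 − 1) = 979.6 × 26.03 = 25.5 kΩ.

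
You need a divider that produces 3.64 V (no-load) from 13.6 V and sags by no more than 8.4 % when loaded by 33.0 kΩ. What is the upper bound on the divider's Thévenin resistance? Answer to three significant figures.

Loading drop = R_th/(R_th + R_L) ≤ 0.0840, so R_th ≤ R_L · ε/(1−ε) = 33.0 kΩ × 0.0840/0.9160 = 3.03 kΩ.

R_th ≤ 3.03 kΩ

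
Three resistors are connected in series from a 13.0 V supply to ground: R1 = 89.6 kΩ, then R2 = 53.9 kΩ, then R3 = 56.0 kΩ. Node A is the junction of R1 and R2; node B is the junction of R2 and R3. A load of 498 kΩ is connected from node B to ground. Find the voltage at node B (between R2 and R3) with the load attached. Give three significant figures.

V ≈ 3.38 V

At node B, R3 is in parallel with the load: R3‖R_L = 50.34 kΩ.
Below node A the resistance is R2 + (R3‖R_L) = 104.2 kΩ, so V_A = 13.0 × 104.2/193.8 = 6.991 V.
Then V_B = V_A × (R3‖R_L)/(R2 + R3‖R_L) = 6.991 × 50.34/104.2 = 3.38 V.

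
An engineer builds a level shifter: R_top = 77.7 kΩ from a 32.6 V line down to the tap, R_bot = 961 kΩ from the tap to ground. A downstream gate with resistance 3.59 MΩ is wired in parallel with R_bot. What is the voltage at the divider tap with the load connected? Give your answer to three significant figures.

V_out ≈ 29.6 V

The load sits in parallel with R_bot: R_bot‖R_L = (961 × 3590) / (961 + 3590) = 758.1 kΩ.
V_out = 32.6 × 758.1 / (77.7 + 758.1) = 32.6 × 758.1/835.8 = 29.6 V.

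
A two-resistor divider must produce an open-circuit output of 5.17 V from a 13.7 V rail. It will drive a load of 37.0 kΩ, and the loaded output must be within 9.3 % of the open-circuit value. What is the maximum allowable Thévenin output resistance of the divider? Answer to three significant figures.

Loading drop = R_th/(R_th + R_L) ≤ 0.0930, so R_th ≤ R_L · ε/(1−ε) = 37.0 kΩ × 0.0930/0.9070 = 3.79 kΩ.
(Any R1, R2 with R2/(R1+R2) = 0.377 and R1‖R2 ≤ 3.79 kΩ will meet the spec.)

R_th ≤ 3.79 kΩ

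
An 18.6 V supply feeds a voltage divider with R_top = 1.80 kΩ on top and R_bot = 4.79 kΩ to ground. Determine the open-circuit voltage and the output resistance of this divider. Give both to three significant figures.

V_th is the open-circuit tap voltage: 18.6 × 4.79/(1.80 + 4.79) = 13.5 V.
With the supply zeroed, R_top and R_bot appear in parallel from the tap: R_th = R_top‖R_bot = (1.80 × 4.79)/6.590 = 1.31 kΩ.

V_th = 13.5 V, R_th = 1.31 kΩ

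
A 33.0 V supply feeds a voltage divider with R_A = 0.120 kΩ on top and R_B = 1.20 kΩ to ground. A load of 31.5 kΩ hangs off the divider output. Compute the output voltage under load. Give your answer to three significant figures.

V_out ≈ 29.9 V

The load sits in parallel with R_B: R_B‖R_L = (1200 × 31500) / (1200 + 31500) = 1156 Ω.
V_out = 33.0 × 1156 / (120 + 1156) = 33.0 × 1156/1276 = 29.9 V.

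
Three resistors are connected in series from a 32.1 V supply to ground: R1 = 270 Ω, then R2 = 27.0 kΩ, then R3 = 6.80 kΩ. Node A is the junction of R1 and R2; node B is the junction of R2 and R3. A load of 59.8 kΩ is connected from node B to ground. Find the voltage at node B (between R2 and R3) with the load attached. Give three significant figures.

At node B, R3 is in parallel with the load: R3‖R_L = 6106 Ω.
Below node A the resistance is R2 + (R3‖R_L) = 33110 Ω, so V_A = 32.1 × 33110/33380 = 31.84 V.
Then V_B = V_A × (R3‖R_L)/(R2 + R3‖R_L) = 31.84 × 6106/33110 = 5.87 V.

V ≈ 5.87 V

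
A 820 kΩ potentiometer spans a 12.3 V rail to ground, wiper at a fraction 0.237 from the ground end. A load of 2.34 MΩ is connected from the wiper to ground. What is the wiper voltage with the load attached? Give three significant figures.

The wiper splits the pot into (1−α)R = 625.7 kΩ above and αR = 194.3 kΩ below.
Lower section ‖ load = 179.4 kΩ.
V_wiper = 12.3 × 179.4/(625.7 + 179.4) = 2.74 V.

V ≈ 2.74 V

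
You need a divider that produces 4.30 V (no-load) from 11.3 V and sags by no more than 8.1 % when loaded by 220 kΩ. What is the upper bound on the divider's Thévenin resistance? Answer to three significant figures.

R_th ≤ 19.4 kΩ

Loading drop = R_th/(R_th + R_L) ≤ 0.0810, so R_th ≤ R_L · ε/(1−ε) = 220 kΩ × 0.0810/0.9190 = 19.4 kΩ.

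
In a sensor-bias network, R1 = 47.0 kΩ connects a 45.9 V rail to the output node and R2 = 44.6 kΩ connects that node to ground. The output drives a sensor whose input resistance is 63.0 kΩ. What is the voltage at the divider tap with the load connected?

V_out ≈ 16.4 V

The load sits in parallel with R2: R2‖R_L = (44.6 × 63.0) / (44.6 + 63.0) = 26.11 kΩ.
V_out = 45.9 × 26.11 / (47.0 + 26.11) = 45.9 × 26.11/73.11 = 16.4 V.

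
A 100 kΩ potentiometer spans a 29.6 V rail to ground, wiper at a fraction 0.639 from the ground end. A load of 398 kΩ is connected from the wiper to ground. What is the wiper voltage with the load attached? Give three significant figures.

The wiper splits the pot into (1−α)R = 36.10 kΩ above and αR = 63.90 kΩ below.
Lower section ‖ load = 55.06 kΩ.
V_wiper = 29.6 × 55.06/(36.10 + 55.06) = 17.9 V.

V ≈ 17.9 V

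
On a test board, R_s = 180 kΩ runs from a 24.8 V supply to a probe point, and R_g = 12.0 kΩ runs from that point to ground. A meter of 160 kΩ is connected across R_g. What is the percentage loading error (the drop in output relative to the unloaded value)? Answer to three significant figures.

The divider's output (Thévenin) resistance is R_s‖R_g = 11.25 kΩ.
Fractional drop under load = R_th/(R_th + R_L) = 11.25 / (11.25 + 160) = 0.06569.
So the output falls by 6.57 %.

6.57 %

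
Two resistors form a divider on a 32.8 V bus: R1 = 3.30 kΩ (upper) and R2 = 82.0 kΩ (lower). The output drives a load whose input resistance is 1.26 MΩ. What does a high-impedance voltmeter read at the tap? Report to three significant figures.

V_out ≈ 31.5 V

The load sits in parallel with R2: R2‖R_L = (82.0 × 1260) / (82.0 + 1260) = 76.99 kΩ.
V_out = 32.8 × 76.99 / (3.30 + 76.99) = 32.8 × 76.99/80.29 = 31.5 V.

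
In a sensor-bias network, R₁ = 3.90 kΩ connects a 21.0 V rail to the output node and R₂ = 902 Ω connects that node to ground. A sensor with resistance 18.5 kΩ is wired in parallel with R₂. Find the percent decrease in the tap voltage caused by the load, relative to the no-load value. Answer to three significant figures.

The divider's output (Thévenin) resistance is R₁‖R₂ = 732.6 Ω.
Fractional drop under load = R_th/(R_th + R_L) = 732.6 / (732.6 + 18500) = 0.03809.
So the output falls by 3.81 %.

3.81 %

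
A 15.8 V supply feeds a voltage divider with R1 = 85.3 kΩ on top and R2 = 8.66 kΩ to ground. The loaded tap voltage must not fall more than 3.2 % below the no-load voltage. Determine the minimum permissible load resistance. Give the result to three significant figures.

R_L(min) ≈ 238 kΩ

Output resistance R_th = R1‖R2 = (85.3 × 8.66)/93.96 = 7.862 kΩ.
The fractional drop is R_th/(R_th + R_L); requiring this ≤ 0.0320 gives R_L ≥ R_th(1/0.0320 − 1) = 7.862 × 30.25 = 238 kΩ.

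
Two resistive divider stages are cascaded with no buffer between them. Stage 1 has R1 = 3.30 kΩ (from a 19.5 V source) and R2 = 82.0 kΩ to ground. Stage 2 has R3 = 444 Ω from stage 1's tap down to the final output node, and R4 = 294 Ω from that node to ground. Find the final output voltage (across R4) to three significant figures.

Stage 2 presents R3+R4 = 738.0 Ω as a load on stage 1's tap.
Stage 1's lower leg becomes R2‖(R3+R4) = 731.4 Ω, so V_mid = 19.5 × 731.4/4031 = 3.538 V.
Stage 2 is itself unloaded: V_out = V_mid × R4/(R3+R4) = 3.538 × 294/738.0 = 1.41 V.

V_out ≈ 1.41 V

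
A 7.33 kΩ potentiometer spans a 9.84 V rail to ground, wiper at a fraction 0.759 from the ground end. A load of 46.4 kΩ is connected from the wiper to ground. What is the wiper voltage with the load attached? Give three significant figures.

The wiper splits the pot into (1−α)R = 1.767 kΩ above and αR = 5.563 kΩ below.
Lower section ‖ load = 4.968 kΩ.
V_wiper = 9.84 × 4.968/(1.767 + 4.968) = 7.26 V.

V ≈ 7.26 V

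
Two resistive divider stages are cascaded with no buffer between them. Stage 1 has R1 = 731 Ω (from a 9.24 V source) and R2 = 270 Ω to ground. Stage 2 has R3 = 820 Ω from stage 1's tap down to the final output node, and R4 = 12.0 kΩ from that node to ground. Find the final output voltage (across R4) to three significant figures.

V_out ≈ 2.30 V

Stage 2 presents R3+R4 = 12820 Ω as a load on stage 1's tap.
Stage 1's lower leg becomes R2‖(R3+R4) = 264.4 Ω, so V_mid = 9.24 × 264.4/995.4 = 2.455 V.
Stage 2 is itself unloaded: V_out = V_mid × R4/(R3+R4) = 2.455 × 12000/12820 = 2.30 V.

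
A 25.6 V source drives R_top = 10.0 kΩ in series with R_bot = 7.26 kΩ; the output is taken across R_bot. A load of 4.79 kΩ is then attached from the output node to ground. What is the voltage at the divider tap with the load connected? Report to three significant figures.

The load sits in parallel with R_bot: R_bot‖R_L = (7.26 × 4.79) / (7.26 + 4.79) = 2.886 kΩ.
V_out = 25.6 × 2.886 / (10.0 + 2.886) = 25.6 × 2.886/12.89 = 5.73 V.
(Unloaded it would have been 10.8 V.)

V_out ≈ 5.73 V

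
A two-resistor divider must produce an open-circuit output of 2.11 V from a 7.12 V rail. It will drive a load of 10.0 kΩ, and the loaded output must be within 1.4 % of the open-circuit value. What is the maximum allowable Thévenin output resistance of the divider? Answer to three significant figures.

Loading drop = R_th/(R_th + R_L) ≤ 0.0140, so R_th ≤ R_L · ε/(1−ε) = 10.0 kΩ × 0.0140/0.9860 = 142 Ω.
(Any R1, R2 with R2/(R1+R2) = 0.296 and R1‖R2 ≤ 142 Ω will meet the spec.)

R_th ≤ 142 Ω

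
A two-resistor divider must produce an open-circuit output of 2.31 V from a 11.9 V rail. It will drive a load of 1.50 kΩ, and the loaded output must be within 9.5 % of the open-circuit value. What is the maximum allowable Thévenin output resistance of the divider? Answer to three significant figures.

R_th ≤ 157 Ω

Loading drop = R_th/(R_th + R_L) ≤ 0.0950, so R_th ≤ R_L · ε/(1−ε) = 1.50 kΩ × 0.0950/0.9050 = 157 Ω.
(Any R1, R2 with R2/(R1+R2) = 0.194 and R1‖R2 ≤ 157 Ω will meet the spec.)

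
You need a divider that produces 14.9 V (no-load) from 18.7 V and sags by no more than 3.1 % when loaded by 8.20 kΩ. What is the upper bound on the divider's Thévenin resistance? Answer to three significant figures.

Loading drop = R_th/(R_th + R_L) ≤ 0.0310, so R_th ≤ R_L · ε/(1−ε) = 8.20 kΩ × 0.0310/0.9690 = 262 Ω.

R_th ≤ 262 Ω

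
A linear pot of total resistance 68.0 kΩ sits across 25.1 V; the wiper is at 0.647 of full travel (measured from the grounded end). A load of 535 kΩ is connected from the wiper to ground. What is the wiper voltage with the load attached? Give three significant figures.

The wiper splits the pot into (1−α)R = 24.00 kΩ above and αR = 44.00 kΩ below.
Lower section ‖ load = 40.65 kΩ.
V_wiper = 25.1 × 40.65/(24.00 + 40.65) = 15.8 V.

V ≈ 15.8 V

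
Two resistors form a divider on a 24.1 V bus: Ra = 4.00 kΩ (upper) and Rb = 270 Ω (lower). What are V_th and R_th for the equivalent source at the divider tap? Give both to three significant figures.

V_th is the open-circuit tap voltage: 24.1 × 270/(4000 + 270) = 1.52 V.
With the supply zeroed, Ra and Rb appear in parallel from the tap: R_th = Ra‖Rb = (4000 × 270)/4270 = 253 Ω.

V_th = 1.52 V, R_th = 253 Ω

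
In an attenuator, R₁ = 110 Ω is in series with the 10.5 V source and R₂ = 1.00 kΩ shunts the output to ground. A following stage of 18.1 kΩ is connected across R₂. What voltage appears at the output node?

The load sits in parallel with R₂: R₂‖R_L = (1000 × 18100) / (1000 + 18100) = 947.6 Ω.
V_out = 10.5 × 947.6 / (110 + 947.6) = 10.5 × 947.6/1058 = 9.41 V.

V_out ≈ 9.41 V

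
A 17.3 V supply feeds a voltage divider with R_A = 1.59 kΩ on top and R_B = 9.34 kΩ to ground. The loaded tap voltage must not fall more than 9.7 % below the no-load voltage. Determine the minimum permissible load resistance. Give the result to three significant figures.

Output resistance R_th = R_A‖R_B = (1.59 × 9.34)/10.93 = 1.359 kΩ.
The fractional drop is R_th/(R_th + R_L); requiring this ≤ 0.0970 gives R_L ≥ R_th(1/0.0970 − 1) = 1.359 × 9.309 = 12.6 kΩ.

R_L(min) ≈ 12.6 kΩ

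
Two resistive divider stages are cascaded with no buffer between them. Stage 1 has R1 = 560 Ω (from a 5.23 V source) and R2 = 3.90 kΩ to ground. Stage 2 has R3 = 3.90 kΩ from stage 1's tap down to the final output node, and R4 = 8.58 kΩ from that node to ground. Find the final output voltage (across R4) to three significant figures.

Stage 2 presents R3+R4 = 12480 Ω as a load on stage 1's tap.
Stage 1's lower leg becomes R2‖(R3+R4) = 2971 Ω, so V_mid = 5.23 × 2971/3531 = 4.401 V.
Stage 2 is itself unloaded: V_out = V_mid × R4/(R3+R4) = 4.401 × 8580/12480 = 3.03 V.

V_out ≈ 3.03 V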